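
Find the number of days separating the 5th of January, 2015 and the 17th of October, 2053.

Day-of-year of January 5, 2015: 5.
Day-of-year of October 17, 2053: 290.
2015 has 365 days, so 365 − 5 = 360 days remain in 2015.
Full years 2016–2052: 27 common + 10 leap = 27×365 + 10×366 = 13515 days.
Total: 360 + 13515 + 290 = 14165 days.

14165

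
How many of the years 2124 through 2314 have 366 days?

Years divisible by 4: 2124, 2128, …, 2312 — 48 in all.
Of these, 2200, 2300 are divisible by 100 but not 400, so not leap.
Leap years: 48 − 2 = 46.

46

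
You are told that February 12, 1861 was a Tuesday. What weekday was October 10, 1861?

Thursday

February 1861: 28 − 12 = 16 days remain (1861 is not a leap year, so February has 28 days).
Then March (31), April (30), May (31), June (30), July (31), August (31), September (30): 31 + 30 + 31 + 30 + 31 + 31 + 30 = 214 days.
October 1–10, 1861: 10 days.
Total: 16 + 214 + 10 = 240 days.
240 mod 7 = 2, so 2 days after Tuesday is Thursday.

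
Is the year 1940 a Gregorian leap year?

1940 is a leap year.

Yes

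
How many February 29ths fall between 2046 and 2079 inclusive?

8

Years divisible by 4 in [2046, 2079]: 2048, 2052, 2056, 2060, 2064, 2068, 2072, 2076.
No century exceptions apply. Count: 8.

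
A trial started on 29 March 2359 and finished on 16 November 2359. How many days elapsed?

March 2359: 31 − 29 = 2 days remain.
Then April (30), May (31), June (30), July (31), August (31), September (30), October (31): 30 + 31 + 30 + 31 + 31 + 30 + 31 = 214 days.
November 1–16, 2359: 16 days.
Total: 2 + 214 + 16 = 232 days.

232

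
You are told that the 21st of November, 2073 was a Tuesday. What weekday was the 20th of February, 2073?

Count forward from the earlier date (February 20, 2073) to the later (November 21, 2073):
February 2073: 28 − 20 = 8 days remain (2073 is not a leap year, so February has 28 days).
Then March (31), April (30), May (31), June (30), July (31), August (31), September (30), October (31): 31 + 30 + 31 + 30 + 31 + 31 + 30 + 31 = 245 days.
November 1–21, 2073: 21 days.
Total: 8 + 245 + 21 = 274 days.
274 mod 7 = 1, so 1 day before Tuesday is Monday.

Monday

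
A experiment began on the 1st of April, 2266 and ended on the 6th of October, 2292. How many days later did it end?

9685

Day-of-year of April 1, 2266: 91.
Day-of-year of October 6, 2292: 280.
2266 has 365 days, so 365 − 91 = 274 days remain in 2266.
Full years 2267–2291: 19 common + 6 leap = 19×365 + 6×366 = 9131 days.
Total: 274 + 9131 + 280 = 9685 days.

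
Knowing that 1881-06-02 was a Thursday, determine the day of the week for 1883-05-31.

June 1881: 30 − 2 = 28 days remain.
Then 22 full months totalling 669 days.
May 1–31, 1883: 31 days.
Total: 28 + 669 + 31 = 728 days.
728 is a multiple of 7, so 1883-05-31 falls on the same weekday: Thursday.

Thursday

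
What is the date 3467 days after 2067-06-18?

2076-12-14

Count 3467 days after June 18, 2067:
From June 18, 2067 to June 18, 2076: 9 years, of which 3 contain a Feb 29 — 6×365 + 3×366 = 3288 days.
June 2076: 30 − 18 = 12 days remain.
Then July (31), August (31), September (30), October (31), November (30): 31 + 31 + 30 + 31 + 30 = 153 days.
December 1–14, 2076: 14 days.
Residual: 179 days.
Total: 3467 days.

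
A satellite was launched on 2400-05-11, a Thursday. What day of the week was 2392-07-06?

Monday

Count forward from the earlier date (July 6, 2392) to the later (May 11, 2400):
Day-of-year of July 6, 2392: 188.
Day-of-year of May 11, 2400: 132.
2392 has 366 days, so 366 − 188 = 178 days remain in 2392.
Full years 2393–2399: 6 common + 1 leap = 6×365 + 1×366 = 2556 days.
Total: 178 + 2556 + 132 = 2866 days.
2866 mod 7 = 3, so 3 days before Thursday is Monday.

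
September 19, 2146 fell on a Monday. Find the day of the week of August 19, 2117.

Thursday

Count forward from the earlier date (August 19, 2117) to the later (September 19, 2146):
From August 19, 2117 to August 19, 2146: 29 years, of which 7 contain a Feb 29 — 22×365 + 7×366 = 10592 days.
August 2146: 31 − 19 = 12 days remain.
September 1–19, 2146: 19 days.
Residual: 31 days.
Total: 10623 days.
10623 mod 7 = 4, so 4 days before Monday is Thursday.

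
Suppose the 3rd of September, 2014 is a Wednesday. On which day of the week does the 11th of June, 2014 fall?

Count forward from the earlier date (June 11, 2014) to the later (September 3, 2014):
June 2014: 30 − 11 = 19 days remain.
Then July (31), August (31): 31 + 31 = 62 days.
September 1–3, 2014: 3 days.
Total: 19 + 62 + 3 = 84 days.
84 is a multiple of 7, so the 11th of June, 2014 falls on the same weekday: Wednesday.

Wednesday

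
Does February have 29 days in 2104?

2104 is a leap year.

Yes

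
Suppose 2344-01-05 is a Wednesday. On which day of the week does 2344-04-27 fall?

Thursday

January 2344: 31 − 5 = 26 days remain.
Then February 2344 (29), March (31): 29 + 31 = 60 days.
April 1–27, 2344: 27 days.
Total: 26 + 60 + 27 = 113 days.
113 mod 7 = 1, so 1 day after Wednesday is Thursday.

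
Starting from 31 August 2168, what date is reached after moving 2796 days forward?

27 April 2176

Count 2796 days after August 31, 2168:
From August 31, 2168 to August 31, 2175: 7 years, of which 1 contains a Feb 29 — 6×365 + 1×366 = 2556 days.
August 2175: 31 − 31 = 0 days remain.
Then September (30), October (31), November (30), December (31), January (31), February 2176 (29), March (31): 30 + 31 + 30 + 31 + 31 + 29 + 31 = 213 days.
April 1–27, 2176: 27 days.
Residual: 240 days.
Total: 2796 days.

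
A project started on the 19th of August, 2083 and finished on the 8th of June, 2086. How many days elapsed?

August 19, 2083 → August 19, 2084: 366 days (2084 is a leap year).
August 19, 2084 → August 19, 2085: 365 days.
August 2085: 31 − 19 = 12 days remain.
Then 9 full months totalling 273 days.
June 1–8, 2086: 8 days.
Residual: 293 days.
Total: 1024 days.

1024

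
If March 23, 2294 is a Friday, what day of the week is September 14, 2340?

Saturday

From March 23, 2294 to March 23, 2340: 46 years, of which 11 contain a Feb 29 — 35×365 + 11×366 = 16801 days.
(2300 is not a leap year (divisible by 100 but not 400).)
March 2340: 31 − 23 = 8 days remain.
Then April (30), May (31), June (30), July (31), August (31): 30 + 31 + 30 + 31 + 31 = 153 days.
September 1–14, 2340: 14 days.
Residual: 175 days.
Total: 16976 days.
16976 mod 7 = 1, so 1 day after Friday is Saturday.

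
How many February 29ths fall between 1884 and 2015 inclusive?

Years divisible by 4: 1884, 1888, …, 2012 — 33 in all.
Of these, 1900 is divisible by 100 but not 400, so not leap.
2000 is divisible by 400, so still leap.
Leap years: 33 − 1 = 32.

32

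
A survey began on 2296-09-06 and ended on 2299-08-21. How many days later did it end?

September 6, 2296 → September 6, 2297: 365 days.
September 6, 2297 → September 6, 2298: 365 days.
September 2298: 30 − 6 = 24 days remain.
Then 10 full months totalling 304 days.
August 1–21, 2299: 21 days.
Residual: 349 days.
Total: 1079 days.

1079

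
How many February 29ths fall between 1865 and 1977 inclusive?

Years divisible by 4: 1868, 1872, …, 1976 — 28 in all.
Of these, 1900 is divisible by 100 but not 400, so not leap.
Leap years: 28 − 1 = 27.

27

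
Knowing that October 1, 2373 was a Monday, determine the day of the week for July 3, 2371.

Count forward from the earlier date (July 3, 2371) to the later (October 1, 2373):
July 2371: 31 − 3 = 28 days remain.
Then 26 full months totalling 792 days.
October 1, 2373: 1 day.
Total: 28 + 792 + 1 = 821 days.
821 mod 7 = 2, so 2 days before Monday is Saturday.

Saturday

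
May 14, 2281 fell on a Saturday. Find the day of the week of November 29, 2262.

Saturday

Count forward from the earlier date (November 29, 2262) to the later (May 14, 2281):
From November 29, 2262 to November 29, 2280: 18 years, of which 5 contain a Feb 29 — 13×365 + 5×366 = 6575 days.
November 2280: 30 − 29 = 1 day remains.
Then December (31), January (31), February 2281 (28), March (31), April (30): 31 + 31 + 28 + 31 + 30 = 151 days.
May 1–14, 2281: 14 days.
Residual: 166 days.
Total: 6741 days.
6741 is a multiple of 7, so November 29, 2262 falls on the same weekday: Saturday.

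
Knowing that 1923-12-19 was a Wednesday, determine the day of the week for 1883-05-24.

Thursday

Count forward from the earlier date (May 24, 1883) to the later (December 19, 1923):
Day-of-year of May 24, 1883: 144.
Day-of-year of December 19, 1923: 353.
1883 has 365 days, so 365 − 144 = 221 days remain in 1883.
Full years 1884–1922: 30 common + 9 leap = 30×365 + 9×366 = 14244 days.
Total: 221 + 14244 + 353 = 14818 days.
14818 mod 7 = 6, so 6 days before Wednesday is Thursday.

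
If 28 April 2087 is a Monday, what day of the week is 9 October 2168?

From April 28, 2087 to April 28, 2168: 81 years, of which 20 contain a Feb 29 — 61×365 + 20×366 = 29585 days.
(2100 is not a leap year (divisible by 100 but not 400).)
April 2168: 30 − 28 = 2 days remain.
Then May (31), June (30), July (31), August (31), September (30): 31 + 30 + 31 + 31 + 30 = 153 days.
October 1–9, 2168: 9 days.
Residual: 164 days.
Total: 29749 days.
29749 mod 7 = 6, so 6 days after Monday is Sunday.

Sunday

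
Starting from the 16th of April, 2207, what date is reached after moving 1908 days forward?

the 6th of July, 2212

Count 1908 days after April 16, 2207:
April 16, 2207 → April 16, 2208: 366 days (2208 is a leap year).
April 16, 2208 → April 16, 2209: 365 days.
April 16, 2209 → April 16, 2210: 365 days.
April 16, 2210 → April 16, 2211: 365 days.
April 16, 2211 → April 16, 2212: 366 days (2212 is a leap year).
April 2212: 30 − 16 = 14 days remain.
Then May (31), June (30): 31 + 30 = 61 days.
July 1–6, 2212: 6 days.
Residual: 81 days.
Total: 1908 days.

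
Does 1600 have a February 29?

Yes

1600 is a leap year (divisible by 400).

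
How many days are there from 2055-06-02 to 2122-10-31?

From June 2, 2055 to June 2, 2122: 67 years, of which 16 contain a Feb 29 — 51×365 + 16×366 = 24471 days.
(2100 is not a leap year (divisible by 100 but not 400).)
June 2122: 30 − 2 = 28 days remain.
Then July (31), August (31), September (30): 31 + 31 + 30 = 92 days.
October 1–31, 2122: 31 days.
Residual: 151 days.
Total: 24622 days.

24622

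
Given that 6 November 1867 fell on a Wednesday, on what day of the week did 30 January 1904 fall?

From November 6, 1867 to November 6, 1903: 36 years, of which 8 contain a Feb 29 — 28×365 + 8×366 = 13148 days.
(1900 is not a leap year (divisible by 100 but not 400).)
November 1903: 30 − 6 = 24 days remain.
Then December (31): 31 days.
January 1–30, 1904: 30 days.
Residual: 85 days.
Total: 13233 days.
13233 mod 7 = 3, so 3 days after Wednesday is Saturday.

Saturday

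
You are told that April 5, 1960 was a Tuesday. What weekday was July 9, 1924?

Count forward from the earlier date (July 9, 1924) to the later (April 5, 1960):
From July 9, 1924 to July 9, 1959: 35 years, of which 8 contain a Feb 29 — 27×365 + 8×366 = 12783 days.
July 1959: 31 − 9 = 22 days remain.
Then August (31), September (30), October (31), November (30), December (31), January (31), February 1960 (29), March (31): 31 + 30 + 31 + 30 + 31 + 31 + 29 + 31 = 244 days.
April 1–5, 1960: 5 days.
Residual: 271 days.
Total: 13054 days.
13054 mod 7 = 6, so 6 days before Tuesday is Wednesday.

Wednesday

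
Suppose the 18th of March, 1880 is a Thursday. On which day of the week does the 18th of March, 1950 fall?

Saturday

From March 18, 1880 to March 18, 1950: 70 years, of which 16 contain a Feb 29 — 54×365 + 16×366 = 25566 days.
(1900 is not a leap year (divisible by 100 but not 400).)
Total: 25566 days.
25566 mod 7 = 2, so 2 days after Thursday is Saturday.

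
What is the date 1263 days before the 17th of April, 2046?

the 1st of November, 2042

Count 1263 days before April 17, 2046:
November 1, 2042 → November 1, 2043: 365 days.
November 1, 2043 → November 1, 2044: 366 days (2044 is a leap year).
November 1, 2044 → November 1, 2045: 365 days.
November 2045: 30 − 1 = 29 days remain.
Then December (31), January (31), February 2046 (28), March (31): 31 + 31 + 28 + 31 = 121 days.
April 1–17, 2046: 17 days.
Residual: 167 days.
Total: 1263 days.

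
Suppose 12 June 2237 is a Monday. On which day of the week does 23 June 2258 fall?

Day-of-year of June 12, 2237: 163.
Day-of-year of June 23, 2258: 174.
2237 has 365 days, so 365 − 163 = 202 days remain in 2237.
Full years 2238–2257: 15 common + 5 leap = 15×365 + 5×366 = 7305 days.
Total: 202 + 7305 + 174 = 7681 days.
7681 mod 7 = 2, so 2 days after Monday is Wednesday.

Wednesday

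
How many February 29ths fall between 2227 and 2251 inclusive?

6

Years divisible by 4 in [2227, 2251]: 2228, 2232, 2236, 2240, 2244, 2248.
No century exceptions apply. Count: 6.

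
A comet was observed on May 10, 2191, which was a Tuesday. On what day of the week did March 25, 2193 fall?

Day-of-year of May 10, 2191: 130.
Day-of-year of March 25, 2193: 84.
2191 has 365 days, so 365 − 130 = 235 days remain in 2191.
Full years: 2192: 366. Sum = 366.
Total: 235 + 366 + 84 = 685 days.
685 mod 7 = 6, so 6 days after Tuesday is Monday.

Monday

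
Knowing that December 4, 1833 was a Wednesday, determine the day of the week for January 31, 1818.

Saturday

Count forward from the earlier date (January 31, 1818) to the later (December 4, 1833):
Day-of-year of January 31, 1818: 31.
Day-of-year of December 4, 1833: 338.
1818 has 365 days, so 365 − 31 = 334 days remain in 1818.
Full years 1819–1832: 10 common + 4 leap = 10×365 + 4×366 = 5114 days.
Total: 334 + 5114 + 338 = 5786 days.
5786 mod 7 = 4, so 4 days before Wednesday is Saturday.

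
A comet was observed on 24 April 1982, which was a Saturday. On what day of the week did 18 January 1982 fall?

Monday

Count forward from the earlier date (January 18, 1982) to the later (April 24, 1982):
January 1982: 31 − 18 = 13 days remain.
Then February 1982 (28), March (31): 28 + 31 = 59 days.
April 1–24, 1982: 24 days.
Total: 13 + 59 + 24 = 96 days.
96 mod 7 = 5, so 5 days before Saturday is Monday.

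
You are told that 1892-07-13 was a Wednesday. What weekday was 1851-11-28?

Count forward from the earlier date (November 28, 1851) to the later (July 13, 1892):
From November 28, 1851 to November 28, 1891: 40 years, of which 10 contain a Feb 29 — 30×365 + 10×366 = 14610 days.
November 1891: 30 − 28 = 2 days remain.
Then December (31), January (31), February 1892 (29), March (31), April (30), May (31), June (30): 31 + 31 + 29 + 31 + 30 + 31 + 30 = 213 days.
July 1–13, 1892: 13 days.
Residual: 228 days.
Total: 14838 days.
14838 mod 7 = 5, so 5 days before Wednesday is Friday.

Friday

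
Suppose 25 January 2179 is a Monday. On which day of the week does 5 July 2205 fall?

Friday

From January 25, 2179 to January 25, 2205: 26 years, of which 6 contain a Feb 29 — 20×365 + 6×366 = 9496 days.
(2200 is not a leap year (divisible by 100 but not 400).)
January 2205: 31 − 25 = 6 days remain.
Then February 2205 (28), March (31), April (30), May (31), June (30): 28 + 31 + 30 + 31 + 30 = 150 days.
July 1–5, 2205: 5 days.
Residual: 161 days.
Total: 9657 days.
9657 mod 7 = 4, so 4 days after Monday is Friday.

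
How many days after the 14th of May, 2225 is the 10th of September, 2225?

119

May 2225: 31 − 14 = 17 days remain.
Then June (30), July (31), August (31): 30 + 31 + 31 = 92 days.
September 1–10, 2225: 10 days.
Total: 17 + 92 + 10 = 119 days.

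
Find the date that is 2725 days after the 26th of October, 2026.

the 12th of April, 2034

Count 2725 days after October 26, 2026:
Day-of-year of October 26, 2026: 299.
Day-of-year of April 12, 2034: 102.
2026 has 365 days, so 365 − 299 = 66 days remain in 2026.
Full years 2027–2033: 5 common + 2 leap = 5×365 + 2×366 = 2557 days.
Total: 66 + 2557 + 102 = 2725 days.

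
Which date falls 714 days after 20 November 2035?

3 November 2037

Count 714 days after November 20, 2035:
November 20, 2035 → November 20, 2036: 366 days (2036 is a leap year).
November 2036: 30 − 20 = 10 days remain.
Then 11 full months totalling 335 days.
November 1–3, 2037: 3 days.
Residual: 348 days.
Total: 714 days.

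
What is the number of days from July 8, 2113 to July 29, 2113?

Within July 2113: 29 − 8 = 21 days.

21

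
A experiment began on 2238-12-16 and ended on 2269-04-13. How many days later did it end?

From December 16, 2238 to December 16, 2268: 30 years, of which 8 contain a Feb 29 — 22×365 + 8×366 = 10958 days.
December 2268: 31 − 16 = 15 days remain.
Then January (31), February 2269 (28), March (31): 31 + 28 + 31 = 90 days.
April 1–13, 2269: 13 days.
Residual: 118 days.
Total: 11076 days.

11076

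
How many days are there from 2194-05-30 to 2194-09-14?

May 2194: 31 − 30 = 1 day remains.
Then June (30), July (31), August (31): 30 + 31 + 31 = 92 days.
September 1–14, 2194: 14 days.
Total: 1 + 92 + 14 = 107 days.

107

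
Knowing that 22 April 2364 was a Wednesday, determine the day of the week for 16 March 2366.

Wednesday

April 22, 2364 → April 22, 2365: 365 days.
April 2365: 30 − 22 = 8 days remain.
Then 10 full months totalling 304 days.
March 1–16, 2366: 16 days.
Residual: 328 days.
Total: 693 days.
693 is a multiple of 7, so 16 March 2366 falls on the same weekday: Wednesday.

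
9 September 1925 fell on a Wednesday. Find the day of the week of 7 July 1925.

Tuesday

Count forward from the earlier date (July 7, 1925) to the later (September 9, 1925):
July 1925: 31 − 7 = 24 days remain.
Then August (31): 31 days.
September 1–9, 1925: 9 days.
Total: 24 + 31 + 9 = 64 days.
64 mod 7 = 1, so 1 day before Wednesday is Tuesday.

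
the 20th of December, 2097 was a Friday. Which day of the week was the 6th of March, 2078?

Sunday

Count forward from the earlier date (March 6, 2078) to the later (December 20, 2097):
Day-of-year of March 6, 2078: 65.
Day-of-year of December 20, 2097: 354.
2078 has 365 days, so 365 − 65 = 300 days remain in 2078.
Full years 2079–2096: 13 common + 5 leap = 13×365 + 5×366 = 6575 days.
Total: 300 + 6575 + 354 = 7229 days.
7229 mod 7 = 5, so 5 days before Friday is Sunday.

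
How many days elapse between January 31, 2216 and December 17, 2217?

686

Day-of-year of January 31, 2216: 31.
Day-of-year of December 17, 2217: 351.
2216 has 366 days, so 366 − 31 = 335 days remain in 2216.
Total: 335 + 351 = 686 days.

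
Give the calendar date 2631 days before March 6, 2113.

December 22, 2105

Count 2631 days before March 6, 2113:
From December 22, 2105 to December 22, 2112: 7 years, of which 2 contain a Feb 29 — 5×365 + 2×366 = 2557 days.
December 2112: 31 − 22 = 9 days remain.
Then January (31), February 2113 (28): 31 + 28 = 59 days.
March 1–6, 2113: 6 days.
Residual: 74 days.
Total: 2631 days.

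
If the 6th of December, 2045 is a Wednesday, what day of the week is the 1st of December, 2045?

Friday

Count forward from the earlier date (December 1, 2045) to the later (December 6, 2045):
Within December 2045: 6 − 1 = 5 days.
5 mod 7 = 5, so 5 days before Wednesday is Friday.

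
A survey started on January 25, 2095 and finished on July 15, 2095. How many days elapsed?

171

January 2095: 31 − 25 = 6 days remain.
Then February 2095 (28), March (31), April (30), May (31), June (30): 28 + 31 + 30 + 31 + 30 = 150 days.
July 1–15, 2095: 15 days.
Total: 6 + 150 + 15 = 171 days.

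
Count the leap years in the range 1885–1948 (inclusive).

15

Years divisible by 4: 1888, 1892, …, 1948 — 16 in all.
Of these, 1900 is divisible by 100 but not 400, so not leap.
Leap years: 16 − 1 = 15.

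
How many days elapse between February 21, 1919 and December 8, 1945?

Day-of-year of February 21, 1919: 52.
Day-of-year of December 8, 1945: 342.
1919 has 365 days, so 365 − 52 = 313 days remain in 1919.
Full years 1920–1944: 18 common + 7 leap = 18×365 + 7×366 = 9132 days.
Total: 313 + 9132 + 342 = 9787 days.

9787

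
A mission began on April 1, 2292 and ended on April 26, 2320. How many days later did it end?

Day-of-year of April 1, 2292: 92.
Day-of-year of April 26, 2320: 117.
2292 has 366 days, so 366 − 92 = 274 days remain in 2292.
Full years 2293–2319: 22 common + 5 leap = 22×365 + 5×366 = 9860 days.
Total: 274 + 9860 + 117 = 10251 days.

10251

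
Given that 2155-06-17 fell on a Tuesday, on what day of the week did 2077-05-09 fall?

Count forward from the earlier date (May 9, 2077) to the later (June 17, 2155):
From May 9, 2077 to May 9, 2155: 78 years, of which 18 contain a Feb 29 — 60×365 + 18×366 = 28488 days.
(2100 is not a leap year (divisible by 100 but not 400).)
May 2155: 31 − 9 = 22 days remain.
June 1–17, 2155: 17 days.
Residual: 39 days.
Total: 28527 days.
28527 mod 7 = 2, so 2 days before Tuesday is Sunday.

Sunday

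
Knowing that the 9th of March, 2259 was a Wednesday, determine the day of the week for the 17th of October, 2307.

Day-of-year of March 9, 2259: 68.
Day-of-year of October 17, 2307: 290.
2259 has 365 days, so 365 − 68 = 297 days remain in 2259.
Full years 2260–2306: 36 common + 11 leap = 36×365 + 11×366 = 17166 days.
Total: 297 + 17166 + 290 = 17753 days.
17753 mod 7 = 1, so 1 day after Wednesday is Thursday.

Thursday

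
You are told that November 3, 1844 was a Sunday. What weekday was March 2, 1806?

Sunday

Count forward from the earlier date (March 2, 1806) to the later (November 3, 1844):
From March 2, 1806 to March 2, 1844: 38 years, of which 10 contain a Feb 29 — 28×365 + 10×366 = 13880 days.
March 1844: 31 − 2 = 29 days remain.
Then April (30), May (31), June (30), July (31), August (31), September (30), October (31): 30 + 31 + 30 + 31 + 31 + 30 + 31 = 214 days.
November 1–3, 1844: 3 days.
Residual: 246 days.
Total: 14126 days.
14126 is a multiple of 7, so March 2, 1806 falls on the same weekday: Sunday.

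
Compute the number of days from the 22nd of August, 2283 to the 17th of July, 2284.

330

August 2283: 31 − 22 = 9 days remain.
Then 10 full months totalling 304 days.
July 1–17, 2284: 17 days.
Residual: 330 days.
Total: 330 days.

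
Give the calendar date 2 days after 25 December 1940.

27 December 1940

Count 2 days after December 25, 1940:
Within December 1940: 27 − 25 = 2 days.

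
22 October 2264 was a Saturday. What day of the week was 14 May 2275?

Friday

From October 22, 2264 to October 22, 2274: 10 years, of which 2 contain a Feb 29 — 8×365 + 2×366 = 3652 days.
October 2274: 31 − 22 = 9 days remain.
Then November (30), December (31), January (31), February 2275 (28), March (31), April (30): 30 + 31 + 31 + 28 + 31 + 30 = 181 days.
May 1–14, 2275: 14 days.
Residual: 204 days.
Total: 3856 days.
3856 mod 7 = 6, so 6 days after Saturday is Friday.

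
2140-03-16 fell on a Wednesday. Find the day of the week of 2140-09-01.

March 2140: 31 − 16 = 15 days remain.
Then April (30), May (31), June (30), July (31), August (31): 30 + 31 + 30 + 31 + 31 = 153 days.
September 1, 2140: 1 day.
Total: 15 + 153 + 1 = 169 days.
169 mod 7 = 1, so 1 day after Wednesday is Thursday.

Thursday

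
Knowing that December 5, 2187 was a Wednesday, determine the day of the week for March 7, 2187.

Wednesday

Count forward from the earlier date (March 7, 2187) to the later (December 5, 2187):
March 2187: 31 − 7 = 24 days remain.
Then April (30), May (31), June (30), July (31), August (31), September (30), October (31), November (30): 30 + 31 + 30 + 31 + 31 + 30 + 31 + 30 = 244 days.
December 1–5, 2187: 5 days.
Total: 24 + 244 + 5 = 273 days.
273 is a multiple of 7, so March 7, 2187 falls on the same weekday: Wednesday.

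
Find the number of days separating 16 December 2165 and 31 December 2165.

15

Within December 2165: 31 − 16 = 15 days.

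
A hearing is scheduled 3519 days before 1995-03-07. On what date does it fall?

1985-07-18

Count 3519 days before March 7, 1995:
Day-of-year of July 18, 1985: 199.
Day-of-year of March 7, 1995: 66.
1985 has 365 days, so 365 − 199 = 166 days remain in 1985.
Full years 1986–1994: 7 common + 2 leap = 7×365 + 2×366 = 3287 days.
Total: 166 + 3287 + 66 = 3519 days.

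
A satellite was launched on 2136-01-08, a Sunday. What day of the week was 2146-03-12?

From January 8, 2136 to January 8, 2146: 10 years, of which 3 contain a Feb 29 — 7×365 + 3×366 = 3653 days.
January 2146: 31 − 8 = 23 days remain.
Then February 2146 (28): 28 days.
March 1–12, 2146: 12 days.
Residual: 63 days.
Total: 3716 days.
3716 mod 7 = 6, so 6 days after Sunday is Saturday.

Saturday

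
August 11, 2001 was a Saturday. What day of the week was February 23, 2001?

Friday

Count forward from the earlier date (February 23, 2001) to the later (August 11, 2001):
February 2001: 28 − 23 = 5 days remain (2001 is not a leap year, so February has 28 days).
Then March (31), April (30), May (31), June (30), July (31): 31 + 30 + 31 + 30 + 31 = 153 days.
August 1–11, 2001: 11 days.
Total: 5 + 153 + 11 = 169 days.
169 mod 7 = 1, so 1 day before Saturday is Friday.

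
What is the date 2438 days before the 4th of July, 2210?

the 31st of October, 2203

Count 2438 days before July 4, 2210:
October 31, 2203 → October 31, 2204: 366 days (2204 is a leap year).
October 31, 2204 → October 31, 2205: 365 days.
October 31, 2205 → October 31, 2206: 365 days.
October 31, 2206 → October 31, 2207: 365 days.
October 31, 2207 → October 31, 2208: 366 days (2208 is a leap year).
October 31, 2208 → October 31, 2209: 365 days.
October 2209: 31 − 31 = 0 days remain.
Then November (30), December (31), January (31), February 2210 (28), March (31), April (30), May (31), June (30): 30 + 31 + 31 + 28 + 31 + 30 + 31 + 30 = 242 days.
July 1–4, 2210: 4 days.
Residual: 246 days.
Total: 2438 days.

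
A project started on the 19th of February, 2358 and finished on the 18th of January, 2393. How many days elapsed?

From February 19, 2358 to February 19, 2392: 34 years, of which 8 contain a Feb 29 — 26×365 + 8×366 = 12418 days.
February 2392: 29 − 19 = 10 days remain (2392 is a leap year, so February has 29 days).
Then 10 full months totalling 306 days.
January 1–18, 2393: 18 days.
Residual: 334 days.
Total: 12752 days.

12752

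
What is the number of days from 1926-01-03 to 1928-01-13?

Day-of-year of January 3, 1926: 3.
Day-of-year of January 13, 1928: 13.
1926 has 365 days, so 365 − 3 = 362 days remain in 1926.
Full years: 1927: 365. Sum = 365.
Total: 362 + 365 + 13 = 740 days.

740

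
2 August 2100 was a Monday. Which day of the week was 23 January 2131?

From August 2, 2100 to August 2, 2130: 30 years, of which 7 contain a Feb 29 — 23×365 + 7×366 = 10957 days.
August 2130: 31 − 2 = 29 days remain.
Then September (30), October (31), November (30), December (31): 30 + 31 + 30 + 31 = 122 days.
January 1–23, 2131: 23 days.
Residual: 174 days.
Total: 11131 days.
11131 mod 7 = 1, so 1 day after Monday is Tuesday.

Tuesday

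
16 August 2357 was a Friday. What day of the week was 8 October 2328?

Monday

Count forward from the earlier date (October 8, 2328) to the later (August 16, 2357):
From October 8, 2328 to October 8, 2356: 28 years, of which 7 contain a Feb 29 — 21×365 + 7×366 = 10227 days.
October 2356: 31 − 8 = 23 days remain.
Then 9 full months totalling 273 days.
August 1–16, 2357: 16 days.
Residual: 312 days.
Total: 10539 days.
10539 mod 7 = 4, so 4 days before Friday is Monday.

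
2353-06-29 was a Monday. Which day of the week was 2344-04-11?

Count forward from the earlier date (April 11, 2344) to the later (June 29, 2353):
From April 11, 2344 to April 11, 2353: 9 years, of which 2 contain a Feb 29 — 7×365 + 2×366 = 3287 days.
April 2353: 30 − 11 = 19 days remain.
Then May (31): 31 days.
June 1–29, 2353: 29 days.
Residual: 79 days.
Total: 3366 days.
3366 mod 7 = 6, so 6 days before Monday is Tuesday.

Tuesday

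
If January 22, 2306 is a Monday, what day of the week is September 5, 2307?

Thursday

Day-of-year of January 22, 2306: 22.
Day-of-year of September 5, 2307: 248.
2306 has 365 days, so 365 − 22 = 343 days remain in 2306.
Total: 343 + 248 = 591 days.
591 mod 7 = 3, so 3 days after Monday is Thursday.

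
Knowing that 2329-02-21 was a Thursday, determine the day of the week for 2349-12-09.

Friday

Day-of-year of February 21, 2329: 52.
Day-of-year of December 9, 2349: 343.
2329 has 365 days, so 365 − 52 = 313 days remain in 2329.
Full years 2330–2348: 14 common + 5 leap = 14×365 + 5×366 = 6940 days.
Total: 313 + 6940 + 343 = 7596 days.
7596 mod 7 = 1, so 1 day after Thursday is Friday.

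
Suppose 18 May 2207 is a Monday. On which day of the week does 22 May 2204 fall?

Count forward from the earlier date (May 22, 2204) to the later (May 18, 2207):
May 22, 2204 → May 22, 2205: 365 days.
May 22, 2205 → May 22, 2206: 365 days.
May 2206: 31 − 22 = 9 days remain.
Then 11 full months totalling 334 days.
May 1–18, 2207: 18 days.
Residual: 361 days.
Total: 1091 days.
1091 mod 7 = 6, so 6 days before Monday is Tuesday.

Tuesday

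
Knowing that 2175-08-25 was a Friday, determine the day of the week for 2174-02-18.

Count forward from the earlier date (February 18, 2174) to the later (August 25, 2175):
February 2174: 28 − 18 = 10 days remain (2174 is not a leap year, so February has 28 days).
Then 17 full months totalling 518 days.
August 1–25, 2175: 25 days.
Total: 10 + 518 + 25 = 553 days.
553 is a multiple of 7, so 2174-02-18 falls on the same weekday: Friday.

Friday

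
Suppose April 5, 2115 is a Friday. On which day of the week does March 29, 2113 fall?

Count forward from the earlier date (March 29, 2113) to the later (April 5, 2115):
March 29, 2113 → March 29, 2114: 365 days.
March 29, 2114 → March 29, 2115: 365 days.
March 2115: 31 − 29 = 2 days remain.
April 1–5, 2115: 5 days.
Residual: 7 days.
Total: 737 days.
737 mod 7 = 2, so 2 days before Friday is Wednesday.

Wednesday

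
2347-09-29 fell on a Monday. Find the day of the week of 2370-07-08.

Wednesday

Day-of-year of September 29, 2347: 272.
Day-of-year of July 8, 2370: 189.
2347 has 365 days, so 365 − 272 = 93 days remain in 2347.
Full years 2348–2369: 16 common + 6 leap = 16×365 + 6×366 = 8036 days.
Total: 93 + 8036 + 189 = 8318 days.
8318 mod 7 = 2, so 2 days after Monday is Wednesday.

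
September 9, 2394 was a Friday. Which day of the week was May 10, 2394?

Tuesday

Count forward from the earlier date (May 10, 2394) to the later (September 9, 2394):
May 2394: 31 − 10 = 21 days remain.
Then June (30), July (31), August (31): 30 + 31 + 31 = 92 days.
September 1–9, 2394: 9 days.
Total: 21 + 92 + 9 = 122 days.
122 mod 7 = 3, so 3 days before Friday is Tuesday.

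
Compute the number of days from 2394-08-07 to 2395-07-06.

Day-of-year of August 7, 2394: 219.
Day-of-year of July 6, 2395: 187.
2394 has 365 days, so 365 − 219 = 146 days remain in 2394.
Total: 146 + 187 = 333 days.

333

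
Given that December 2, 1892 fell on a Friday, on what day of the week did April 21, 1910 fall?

From December 2, 1892 to December 2, 1909: 17 years, of which 3 contain a Feb 29 — 14×365 + 3×366 = 6208 days.
(1900 is not a leap year (divisible by 100 but not 400).)
December 1909: 31 − 2 = 29 days remain.
Then January (31), February 1910 (28), March (31): 31 + 28 + 31 = 90 days.
April 1–21, 1910: 21 days.
Residual: 140 days.
Total: 6348 days.
6348 mod 7 = 6, so 6 days after Friday is Thursday.

Thursday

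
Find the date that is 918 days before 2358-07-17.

2356-01-11

Count 918 days before July 17, 2358:
Day-of-year of January 11, 2356: 11.
Day-of-year of July 17, 2358: 198.
2356 has 366 days, so 366 − 11 = 355 days remain in 2356.
Full years: 2357: 365. Sum = 365.
Total: 355 + 365 + 198 = 918 days.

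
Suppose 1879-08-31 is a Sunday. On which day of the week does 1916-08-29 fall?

From August 31, 1879 to August 31, 1915: 36 years, of which 8 contain a Feb 29 — 28×365 + 8×366 = 13148 days.
(1900 is not a leap year (divisible by 100 but not 400).)
August 1915: 31 − 31 = 0 days remain.
Then 11 full months totalling 335 days.
August 1–29, 1916: 29 days.
Residual: 364 days.
Total: 13512 days.
13512 mod 7 = 2, so 2 days after Sunday is Tuesday.

Tuesday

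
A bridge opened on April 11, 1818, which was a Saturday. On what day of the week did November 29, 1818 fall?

April 1818: 30 − 11 = 19 days remain.
Then May (31), June (30), July (31), August (31), September (30), October (31): 31 + 30 + 31 + 31 + 30 + 31 = 184 days.
November 1–29, 1818: 29 days.
Total: 19 + 184 + 29 = 232 days.
232 mod 7 = 1, so 1 day after Saturday is Sunday.

Sunday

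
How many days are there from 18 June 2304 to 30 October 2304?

134

June 2304: 30 − 18 = 12 days remain.
Then July (31), August (31), September (30): 31 + 31 + 30 = 92 days.
October 1–30, 2304: 30 days.
Total: 12 + 92 + 30 = 134 days.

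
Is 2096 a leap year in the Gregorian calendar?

Yes

2096 is a leap year.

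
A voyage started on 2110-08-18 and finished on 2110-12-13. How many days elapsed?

August 2110: 31 − 18 = 13 days remain.
Then September (30), October (31), November (30): 30 + 31 + 30 = 91 days.
December 1–13, 2110: 13 days.
Total: 13 + 91 + 13 = 117 days.

117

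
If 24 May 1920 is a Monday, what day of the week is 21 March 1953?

From May 24, 1920 to May 24, 1952: 32 years, of which 8 contain a Feb 29 — 24×365 + 8×366 = 11688 days.
May 1952: 31 − 24 = 7 days remain.
Then 9 full months totalling 273 days.
March 1–21, 1953: 21 days.
Residual: 301 days.
Total: 11989 days.
11989 mod 7 = 5, so 5 days after Monday is Saturday.

Saturday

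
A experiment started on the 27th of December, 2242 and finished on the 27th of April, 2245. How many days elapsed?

852

December 27, 2242 → December 27, 2243: 365 days.
December 27, 2243 → December 27, 2244: 366 days (2244 is a leap year).
December 2244: 31 − 27 = 4 days remain.
Then January (31), February 2245 (28), March (31): 31 + 28 + 31 = 90 days.
April 1–27, 2245: 27 days.
Residual: 121 days.
Total: 852 days.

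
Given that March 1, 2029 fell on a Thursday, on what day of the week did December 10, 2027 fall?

Friday

Count forward from the earlier date (December 10, 2027) to the later (March 1, 2029):
Day-of-year of December 10, 2027: 344.
Day-of-year of March 1, 2029: 60.
2027 has 365 days, so 365 − 344 = 21 days remain in 2027.
Full years: 2028: 366. Sum = 366.
Total: 21 + 366 + 60 = 447 days.
447 mod 7 = 6, so 6 days before Thursday is Friday.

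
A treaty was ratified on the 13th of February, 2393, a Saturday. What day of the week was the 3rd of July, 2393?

February 2393: 28 − 13 = 15 days remain (2393 is not a leap year, so February has 28 days).
Then March (31), April (30), May (31), June (30): 31 + 30 + 31 + 30 = 122 days.
July 1–3, 2393: 3 days.
Total: 15 + 122 + 3 = 140 days.
140 is a multiple of 7, so the 3rd of July, 2393 falls on the same weekday: Saturday.

Saturday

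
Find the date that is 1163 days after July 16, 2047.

September 21, 2050

Count 1163 days after July 16, 2047:
July 16, 2047 → July 16, 2048: 366 days (2048 is a leap year).
July 16, 2048 → July 16, 2049: 365 days.
July 16, 2049 → July 16, 2050: 365 days.
July 2050: 31 − 16 = 15 days remain.
Then August (31): 31 days.
September 1–21, 2050: 21 days.
Residual: 67 days.
Total: 1163 days.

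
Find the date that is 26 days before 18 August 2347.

23 July 2347

Count 26 days before August 18, 2347:
July 2347: 31 − 23 = 8 days remain.
August 1–18, 2347: 18 days.
Total: 8 + 18 = 26 days.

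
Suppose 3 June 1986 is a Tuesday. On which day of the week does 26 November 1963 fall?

Count forward from the earlier date (November 26, 1963) to the later (June 3, 1986):
From November 26, 1963 to November 26, 1985: 22 years, of which 6 contain a Feb 29 — 16×365 + 6×366 = 8036 days.
November 1985: 30 − 26 = 4 days remain.
Then December (31), January (31), February 1986 (28), March (31), April (30), May (31): 31 + 31 + 28 + 31 + 30 + 31 = 182 days.
June 1–3, 1986: 3 days.
Residual: 189 days.
Total: 8225 days.
8225 is a multiple of 7, so 26 November 1963 falls on the same weekday: Tuesday.

Tuesday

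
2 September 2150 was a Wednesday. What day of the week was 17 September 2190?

Day-of-year of September 2, 2150: 245.
Day-of-year of September 17, 2190: 260.
2150 has 365 days, so 365 − 245 = 120 days remain in 2150.
Full years 2151–2189: 29 common + 10 leap = 29×365 + 10×366 = 14245 days.
Total: 120 + 14245 + 260 = 14625 days.
14625 mod 7 = 2, so 2 days after Wednesday is Friday.

Friday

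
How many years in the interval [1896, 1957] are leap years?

15

Years divisible by 4: 1896, 1900, …, 1956 — 16 in all.
Of these, 1900 is divisible by 100 but not 400, so not leap.
Leap years: 16 − 1 = 15.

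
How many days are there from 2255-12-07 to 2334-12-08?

28855

Day-of-year of December 7, 2255: 341.
Day-of-year of December 8, 2334: 342.
2255 has 365 days, so 365 − 341 = 24 days remain in 2255.
Full years 2256–2333: 59 common + 19 leap = 59×365 + 19×366 = 28489 days.
Total: 24 + 28489 + 342 = 28855 days.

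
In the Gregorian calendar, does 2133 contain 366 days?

2133 is not a leap year.

No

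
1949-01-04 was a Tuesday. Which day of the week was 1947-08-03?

Count forward from the earlier date (August 3, 1947) to the later (January 4, 1949):
August 1947: 31 − 3 = 28 days remain.
Then 16 full months totalling 488 days.
January 1–4, 1949: 4 days.
Total: 28 + 488 + 4 = 520 days.
520 mod 7 = 2, so 2 days before Tuesday is Sunday.

Sunday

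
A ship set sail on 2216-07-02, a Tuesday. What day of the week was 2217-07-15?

Tuesday

July 2, 2216 → July 2, 2217: 365 days.
Within July 2217: 15 − 2 = 13 days.
Total: 378 days.
378 is a multiple of 7, so 2217-07-15 falls on the same weekday: Tuesday.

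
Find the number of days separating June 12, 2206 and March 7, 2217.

From June 12, 2206 to June 12, 2216: 10 years, of which 3 contain a Feb 29 — 7×365 + 3×366 = 3653 days.
June 2216: 30 − 12 = 18 days remain.
Then July (31), August (31), September (30), October (31), November (30), December (31), January (31), February 2217 (28): 31 + 31 + 30 + 31 + 30 + 31 + 31 + 28 = 243 days.
March 1–7, 2217: 7 days.
Residual: 268 days.
Total: 3921 days.

3921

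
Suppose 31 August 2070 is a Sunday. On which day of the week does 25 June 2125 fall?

Day-of-year of August 31, 2070: 243.
Day-of-year of June 25, 2125: 176.
2070 has 365 days, so 365 − 243 = 122 days remain in 2070.
Full years 2071–2124: 41 common + 13 leap = 41×365 + 13×366 = 19723 days.
Total: 122 + 19723 + 176 = 20021 days.
20021 mod 7 = 1, so 1 day after Sunday is Monday.

Monday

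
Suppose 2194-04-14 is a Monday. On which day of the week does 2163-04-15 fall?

Count forward from the earlier date (April 15, 2163) to the later (April 14, 2194):
Day-of-year of April 15, 2163: 105.
Day-of-year of April 14, 2194: 104.
2163 has 365 days, so 365 − 105 = 260 days remain in 2163.
Full years 2164–2193: 22 common + 8 leap = 22×365 + 8×366 = 10958 days.
Total: 260 + 10958 + 104 = 11322 days.
11322 mod 7 = 3, so 3 days before Monday is Friday.

Friday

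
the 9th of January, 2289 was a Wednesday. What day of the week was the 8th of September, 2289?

Sunday

January 2289: 31 − 9 = 22 days remain.
Then February 2289 (28), March (31), April (30), May (31), June (30), July (31), August (31): 28 + 31 + 30 + 31 + 30 + 31 + 31 = 212 days.
September 1–8, 2289: 8 days.
Total: 22 + 212 + 8 = 242 days.
242 mod 7 = 4, so 4 days after Wednesday is Sunday.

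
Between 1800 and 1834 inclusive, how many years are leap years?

Years divisible by 4 in [1800, 1834]: 1800, 1804, 1808, 1812, 1816, 1820, 1824, 1828, 1832.
Of these, 1800 is divisible by 100 but not 400, so not leap.
Leap years: 9 − 1 = 8.

8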